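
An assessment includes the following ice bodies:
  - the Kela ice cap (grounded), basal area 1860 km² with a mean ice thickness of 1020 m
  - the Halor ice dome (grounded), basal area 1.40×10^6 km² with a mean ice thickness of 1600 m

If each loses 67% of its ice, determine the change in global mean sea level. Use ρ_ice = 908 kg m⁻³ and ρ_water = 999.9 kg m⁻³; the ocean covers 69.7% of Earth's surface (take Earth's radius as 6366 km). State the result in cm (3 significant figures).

≈ 384 cm

Kela: ice volume = 1860 km² × 1020 m = 1897 km³; 0.67 × 1897 × (908/999.9) = 1154 km³ of water.
Halor: ice volume = 1.40×10^6 km² × 1600 m = 2.240×10^6 km³; 0.67 × 2.240×10^6 × (908/999.9) = 1.363×10^6 km³ of water.
Total added water ≈ 1.364×10^15 m³ over 3.55×10^14 m² → Δh = 3.84 m = 384 cm.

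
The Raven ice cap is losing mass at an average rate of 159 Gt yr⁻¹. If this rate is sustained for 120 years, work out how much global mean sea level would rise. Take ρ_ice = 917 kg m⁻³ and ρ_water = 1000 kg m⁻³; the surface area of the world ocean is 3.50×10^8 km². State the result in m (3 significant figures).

Total mass lost = 159 Gt/yr × 120 yr = 1.908×10^4 Gt = 1.908×10^16 kg.
ρ_w = 1000 kg m⁻³, so water volume = 1.908×10^16 / 1000 = 1.908×10^13 m³.
Δh = 1.908×10^13 / 3.50×10^14 = 0.0545 m.

≈ 0.0545 m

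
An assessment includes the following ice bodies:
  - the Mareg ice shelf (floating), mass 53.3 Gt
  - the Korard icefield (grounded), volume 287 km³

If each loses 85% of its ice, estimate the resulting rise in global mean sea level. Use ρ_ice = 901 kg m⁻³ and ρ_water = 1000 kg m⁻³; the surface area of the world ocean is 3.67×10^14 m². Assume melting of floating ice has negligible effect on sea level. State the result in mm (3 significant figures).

The Mareg ice shelf is floating and already displaces its own weight of water, so its melt adds essentially nothing to sea level.
Korard: 0.85 × 287 km³ × (901/1000) = 219.8 km³ of water.
Total added water ≈ 2.198×10^11 m³ over 3.67×10^14 m² → Δh = 5.99×10^-4 m = 0.599 mm.

≈ 0.599 mm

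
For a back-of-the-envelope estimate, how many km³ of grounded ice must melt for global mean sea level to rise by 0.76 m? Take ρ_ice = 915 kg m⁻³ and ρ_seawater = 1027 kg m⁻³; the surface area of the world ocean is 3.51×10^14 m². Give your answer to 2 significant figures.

≈ 3.0×10^5 km³

Required water volume = Δh × A = 0.76 m × 3.51×10^14 m² = 2.668×10^14 m³ = 2.668×10^5 km³.
Ice volume = water volume × ρ_w/ρ_ice = 2.668×10^5 × 1027/915 = 3.0×10^5 km³.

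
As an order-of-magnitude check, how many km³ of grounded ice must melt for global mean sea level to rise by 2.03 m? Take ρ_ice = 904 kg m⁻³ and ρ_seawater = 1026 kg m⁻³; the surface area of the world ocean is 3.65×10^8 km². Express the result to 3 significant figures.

≈ 8.41×10^5 km³

Required water volume = Δh × A = 2.03 m × 3.65×10^14 m² = 7.409×10^14 m³ = 7.409×10^5 km³.
Ice volume = water volume × ρ_w/ρ_ice = 7.409×10^5 × 1026/904 = 8.41×10^5 km³.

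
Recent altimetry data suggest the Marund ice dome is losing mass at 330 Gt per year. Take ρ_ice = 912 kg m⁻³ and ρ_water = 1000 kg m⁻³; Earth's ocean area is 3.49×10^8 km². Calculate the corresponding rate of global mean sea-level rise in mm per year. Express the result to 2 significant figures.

ρ_w = 1000 kg m⁻³. Annual water volume added = 330 Gt / ρ_w = 3.300×10^14 kg / 1000 kg m⁻³ = 3.300×10^11 m³.
Δh per year = 3.300×10^11 / 3.49×10^14 = 9.46×10^-4 m = 0.95 mm.

≈ 0.95 mm/yr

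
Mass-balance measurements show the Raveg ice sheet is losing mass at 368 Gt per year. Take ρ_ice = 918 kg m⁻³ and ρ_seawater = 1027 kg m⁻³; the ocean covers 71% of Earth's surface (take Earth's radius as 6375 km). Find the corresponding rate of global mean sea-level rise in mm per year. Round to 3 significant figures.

ρ_w = 1027 kg m⁻³. Annual water volume added = 368 Gt / ρ_w = 3.680×10^14 kg / 1027 kg m⁻³ = 3.583×10^11 m³.
Δh per year = 3.583×10^11 / 3.63×10^14 = 9.88×10^-4 m = 0.988 mm.

≈ 0.988 mm/yr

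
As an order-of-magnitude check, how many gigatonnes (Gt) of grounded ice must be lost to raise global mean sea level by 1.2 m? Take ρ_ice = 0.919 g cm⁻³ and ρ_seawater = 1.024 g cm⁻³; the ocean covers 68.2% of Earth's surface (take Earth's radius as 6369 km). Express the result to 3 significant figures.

Required water volume = Δh × A = 1.2 m × 3.48×10^14 m² = 4.172×10^14 m³.
ρ_w = 1.024 g cm⁻³ = 1024 kg m⁻³, so the mass of water = 4.172×10^14 m³ × 1024 kg m⁻³ = 4.272×10^17 kg = 4.27×10^5 Gt (and the same mass of ice, by conservation).

≈ 4.27×10^5 Gt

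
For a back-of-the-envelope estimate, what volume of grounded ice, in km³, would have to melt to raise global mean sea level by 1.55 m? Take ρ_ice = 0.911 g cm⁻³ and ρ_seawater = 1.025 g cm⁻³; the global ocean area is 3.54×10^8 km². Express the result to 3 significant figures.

≈ 6.17×10^5 km³

Required water volume = Δh × A = 1.55 m × 3.54×10^14 m² = 5.487×10^14 m³ = 5.487×10^5 km³.
Ice volume = water volume × ρ_w/ρ_ice = 5.487×10^5 × 1025/911 = 6.17×10^5 km³.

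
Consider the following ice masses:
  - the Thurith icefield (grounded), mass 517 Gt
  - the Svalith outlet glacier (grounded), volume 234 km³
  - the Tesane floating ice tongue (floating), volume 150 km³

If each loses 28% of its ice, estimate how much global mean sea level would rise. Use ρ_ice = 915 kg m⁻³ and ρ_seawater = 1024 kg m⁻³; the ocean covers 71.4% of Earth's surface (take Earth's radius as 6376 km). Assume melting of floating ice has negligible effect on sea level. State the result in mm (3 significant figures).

≈ 0.548 mm

Thurith: 0.28 × 517 Gt = 1.448×10^14 kg; dividing by ρ_w = 1024 kg m⁻³ gives 1.414×10^11 m³ of water.
Svalith: 0.28 × 234 km³ × (915/1024) = 58.55 km³ of water.
The Tesane floating ice tongue is floating and already displaces its own weight of water, so its melt adds essentially nothing to sea level.
Total added water ≈ 1.999×10^11 m³ over 3.65×10^14 m² → Δh = 5.48×10^-4 m = 0.548 mm.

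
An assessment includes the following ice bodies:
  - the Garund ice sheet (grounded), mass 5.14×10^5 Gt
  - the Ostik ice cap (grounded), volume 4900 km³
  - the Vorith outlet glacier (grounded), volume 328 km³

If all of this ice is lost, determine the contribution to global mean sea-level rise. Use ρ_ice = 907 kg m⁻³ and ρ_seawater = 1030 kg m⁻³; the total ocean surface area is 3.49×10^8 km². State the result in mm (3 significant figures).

Garund: 5.14×10^5 Gt = 5.140×10^17 kg; dividing by ρ_w = 1030 kg m⁻³ gives 4.990×10^14 m³ of water.
Ostik: 4900 km³ × (907/1030) = 4315 km³ of water.
Vorith: 328 km³ × (907/1030) = 288.8 km³ of water.
Total added water ≈ 5.036×10^14 m³ over 3.49×10^14 m² → Δh = 1.44 m = 1440 mm.

≈ 1440 mm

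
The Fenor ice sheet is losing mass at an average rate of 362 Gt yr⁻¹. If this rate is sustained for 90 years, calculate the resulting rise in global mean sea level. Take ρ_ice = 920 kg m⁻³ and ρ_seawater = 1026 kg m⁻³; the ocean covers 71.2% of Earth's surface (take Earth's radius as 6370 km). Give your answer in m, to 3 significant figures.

≈ 0.0875 m

Total mass lost = 362 Gt/yr × 90 yr = 3.258×10^4 Gt = 3.258×10^16 kg.
ρ_w = 1026 kg m⁻³, so water volume = 3.258×10^16 / 1026 = 3.175×10^13 m³.
Δh = 3.175×10^13 / 3.63×10^14 = 0.0875 m.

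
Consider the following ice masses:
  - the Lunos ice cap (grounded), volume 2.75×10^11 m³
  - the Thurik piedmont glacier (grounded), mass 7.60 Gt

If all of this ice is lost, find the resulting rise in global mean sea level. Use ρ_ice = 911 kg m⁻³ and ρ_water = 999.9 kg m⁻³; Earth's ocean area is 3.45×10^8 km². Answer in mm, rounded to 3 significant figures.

≈ 0.748 mm

Lunos: 2.75×10^11 m³ × (911/999.9) = 2.506×10^11 m³ of water.
Thurik: 7.60 Gt = 7.600×10^12 kg; dividing by ρ_w = 999.9 kg m⁻³ gives 7.601×10^9 m³ of water.
Total added water ≈ 2.582×10^11 m³ over 3.45×10^14 m² → Δh = 7.48×10^-4 m = 0.748 mm.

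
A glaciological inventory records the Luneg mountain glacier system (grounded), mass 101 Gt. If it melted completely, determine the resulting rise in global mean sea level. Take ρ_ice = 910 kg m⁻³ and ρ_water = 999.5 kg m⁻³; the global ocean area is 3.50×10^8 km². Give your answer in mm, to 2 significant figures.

≈ 0.29 mm

Luneg: 101 Gt = 1.010×10^14 kg; dividing by ρ_w = 999.5 kg m⁻³ gives 1.011×10^11 m³ of water.
Spread over 3.50×10^14 m² of ocean, Δh = 1.011×10^11 / 3.50×10^14 = 2.89×10^-4 m = 0.29 mm.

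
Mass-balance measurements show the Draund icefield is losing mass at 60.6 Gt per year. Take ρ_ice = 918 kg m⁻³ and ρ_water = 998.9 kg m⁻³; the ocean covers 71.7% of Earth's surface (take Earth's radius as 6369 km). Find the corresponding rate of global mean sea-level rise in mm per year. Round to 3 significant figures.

ρ_w = 998.9 kg m⁻³. Annual water volume added = 60.6 Gt / ρ_w = 6.060×10^13 kg / 998.9 kg m⁻³ = 6.067×10^10 m³.
Δh per year = 6.067×10^10 / 3.65×10^14 = 1.66×10^-4 m = 0.166 mm.

≈ 0.166 mm/yr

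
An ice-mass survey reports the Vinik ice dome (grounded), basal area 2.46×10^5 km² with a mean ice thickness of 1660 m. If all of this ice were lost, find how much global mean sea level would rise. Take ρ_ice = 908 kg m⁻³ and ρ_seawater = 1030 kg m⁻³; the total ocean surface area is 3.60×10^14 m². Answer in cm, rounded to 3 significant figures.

Vinik: ice volume = 2.46×10^5 km² × 1660 m = 4.084×10^5 km³; 4.084×10^5 × (908/1030) = 3.600×10^5 km³ of water.
Spread over 3.60×10^14 m² of ocean, Δh = 3.600×10^14 / 3.60×10^14 = 1.00 m = 100 cm.

≈ 100 cm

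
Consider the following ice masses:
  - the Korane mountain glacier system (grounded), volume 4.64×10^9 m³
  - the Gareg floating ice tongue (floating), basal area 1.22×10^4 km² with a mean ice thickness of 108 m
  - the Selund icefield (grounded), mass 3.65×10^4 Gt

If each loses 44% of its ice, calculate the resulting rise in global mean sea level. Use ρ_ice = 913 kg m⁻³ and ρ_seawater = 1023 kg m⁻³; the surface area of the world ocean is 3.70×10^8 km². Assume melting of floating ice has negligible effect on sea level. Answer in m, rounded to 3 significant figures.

≈ 0.0424 m

Korane: 0.44 × 4.64×10^9 m³ × (913/1023) = 1.822×10^9 m³ of water.
The Gareg floating ice tongue is floating and already displaces its own weight of water, so its melt adds essentially nothing to sea level.
Selund: 0.44 × 3.65×10^4 Gt = 1.606×10^16 kg; dividing by ρ_w = 1023 kg m⁻³ gives 1.570×10^13 m³ of water.
Total added water ≈ 1.570×10^13 m³ over 3.70×10^14 m² → Δh = 0.0424 m.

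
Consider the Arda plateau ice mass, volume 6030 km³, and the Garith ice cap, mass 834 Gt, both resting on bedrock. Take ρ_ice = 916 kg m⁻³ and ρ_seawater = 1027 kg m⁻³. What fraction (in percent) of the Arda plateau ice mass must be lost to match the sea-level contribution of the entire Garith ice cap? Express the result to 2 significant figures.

≈ 15 %

Equal sea-level rise means equal mass of meltwater, i.e. equal mass of ice lost.
Ice mass of Garith: 8.340×10^14 kg; ice mass of Arda: 5.523×10^15 kg.
Fraction required = 8.340×10^14 / 5.523×10^15 = 0.151 → 15 %.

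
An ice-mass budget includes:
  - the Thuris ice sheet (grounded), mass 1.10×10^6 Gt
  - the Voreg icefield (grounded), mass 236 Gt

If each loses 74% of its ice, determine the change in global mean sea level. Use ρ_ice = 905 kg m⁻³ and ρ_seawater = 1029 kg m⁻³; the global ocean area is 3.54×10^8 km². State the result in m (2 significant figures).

Thuris: 0.74 × 1.10×10^6 Gt = 8.140×10^17 kg; dividing by ρ_w = 1029 kg m⁻³ gives 7.911×10^14 m³ of water.
Voreg: 0.74 × 236 Gt = 1.746×10^14 kg; dividing by ρ_w = 1029 kg m⁻³ gives 1.697×10^11 m³ of water.
Total added water ≈ 7.912×10^14 m³ over 3.54×10^14 m² → Δh = 2.24 m.

≈ 2.2 m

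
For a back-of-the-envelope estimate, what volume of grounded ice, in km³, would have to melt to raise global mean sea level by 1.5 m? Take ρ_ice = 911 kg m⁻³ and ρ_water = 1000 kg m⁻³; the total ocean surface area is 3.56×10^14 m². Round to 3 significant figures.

Required water volume = Δh × A = 1.5 m × 3.56×10^14 m² = 5.340×10^14 m³ = 5.340×10^5 km³.
Ice volume = water volume × ρ_w/ρ_ice = 5.340×10^5 × 1000/911 = 5.86×10^5 km³.

≈ 5.86×10^5 km³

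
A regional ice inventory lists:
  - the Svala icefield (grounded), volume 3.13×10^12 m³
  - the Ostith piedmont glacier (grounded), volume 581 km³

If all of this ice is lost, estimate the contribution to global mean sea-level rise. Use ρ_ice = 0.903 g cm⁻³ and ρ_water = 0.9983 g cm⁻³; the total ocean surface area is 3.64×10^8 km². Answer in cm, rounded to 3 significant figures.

Svala: 3.13×10^12 m³ × (903/998.3) = 2.831×10^12 m³ of water.
Ostith: 581 km³ × (903/998.3) = 525.5 km³ of water.
Total added water ≈ 3.357×10^12 m³ over 3.64×10^14 m² → Δh = 9.22×10^-3 m = 0.922 cm.

≈ 0.922 cm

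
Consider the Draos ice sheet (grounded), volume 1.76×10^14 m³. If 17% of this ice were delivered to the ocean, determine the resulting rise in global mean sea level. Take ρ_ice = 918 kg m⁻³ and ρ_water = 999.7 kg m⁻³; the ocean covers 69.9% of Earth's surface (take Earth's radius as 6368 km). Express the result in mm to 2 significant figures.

Draos: 0.17 × 1.76×10^14 m³ × (918/999.7) = 2.747×10^13 m³ of water.
Spread over 3.56×10^14 m² of ocean, Δh = 2.747×10^13 / 3.56×10^14 = 0.0771 m = 77 mm.

≈ 77 mm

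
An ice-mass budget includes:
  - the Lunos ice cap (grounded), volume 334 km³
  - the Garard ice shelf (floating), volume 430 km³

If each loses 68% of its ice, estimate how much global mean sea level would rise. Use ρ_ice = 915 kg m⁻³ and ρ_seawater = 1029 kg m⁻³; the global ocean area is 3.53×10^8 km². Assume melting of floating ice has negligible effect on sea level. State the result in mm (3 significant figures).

≈ 0.572 mm

Lunos: 0.68 × 334 km³ × (915/1029) = 202.0 km³ of water.
The Garard ice shelf is floating and already displaces its own weight of water, so its melt adds essentially nothing to sea level.
Total added water ≈ 2.020×10^11 m³ over 3.53×10^14 m² → Δh = 5.72×10^-4 m = 0.572 mm.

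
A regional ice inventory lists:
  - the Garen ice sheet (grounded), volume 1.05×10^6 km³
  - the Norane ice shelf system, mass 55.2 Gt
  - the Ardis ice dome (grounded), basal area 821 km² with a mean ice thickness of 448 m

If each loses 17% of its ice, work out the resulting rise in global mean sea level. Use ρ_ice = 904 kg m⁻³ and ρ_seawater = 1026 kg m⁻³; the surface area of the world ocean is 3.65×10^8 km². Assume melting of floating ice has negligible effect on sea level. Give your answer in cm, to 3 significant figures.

Garen: 0.17 × 1.05×10^6 km³ × (904/1026) = 1.573×10^5 km³ of water.
The Norane ice shelf system is floating and already displaces its own weight of water, so its melt adds essentially nothing to sea level.
Ardis: ice volume = 821 km² × 448 m = 367.8 km³; 0.17 × 367.8 × (904/1026) = 55.09 km³ of water.
Total added water ≈ 1.573×10^14 m³ over 3.65×10^14 m² → Δh = 0.431 m = 43.1 cm.

≈ 43.1 cm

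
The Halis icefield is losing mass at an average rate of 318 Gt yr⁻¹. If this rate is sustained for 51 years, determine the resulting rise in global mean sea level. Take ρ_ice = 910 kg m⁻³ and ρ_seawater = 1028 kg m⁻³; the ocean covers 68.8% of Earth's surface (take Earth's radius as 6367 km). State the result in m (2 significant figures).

≈ 0.045 m

Total mass lost = 318 Gt/yr × 51 yr = 1.622×10^4 Gt = 1.622×10^16 kg.
ρ_w = 1028 kg m⁻³, so water volume = 1.622×10^16 / 1028 = 1.578×10^13 m³.
Δh = 1.578×10^13 / 3.50×10^14 = 0.0450 m.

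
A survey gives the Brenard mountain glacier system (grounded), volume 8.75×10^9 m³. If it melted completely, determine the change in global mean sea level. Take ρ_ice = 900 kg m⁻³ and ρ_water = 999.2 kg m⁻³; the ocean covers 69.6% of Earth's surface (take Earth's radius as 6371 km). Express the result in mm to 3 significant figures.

≈ 0.0222 mm

Brenard: 8.75×10^9 m³ × (900/999.2) = 7.881×10^9 m³ of water.
Spread over 3.55×10^14 m² of ocean, Δh = 7.881×10^9 / 3.55×10^14 = 2.22×10^-5 m = 0.0222 mm.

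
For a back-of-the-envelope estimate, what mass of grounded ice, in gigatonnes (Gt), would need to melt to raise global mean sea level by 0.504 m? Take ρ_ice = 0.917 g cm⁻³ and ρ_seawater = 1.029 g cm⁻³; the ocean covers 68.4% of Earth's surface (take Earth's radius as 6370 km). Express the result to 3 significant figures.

Required water volume = Δh × A = 0.504 m × 3.49×10^14 m² = 1.758×10^14 m³.
ρ_w = 1.029 g cm⁻³ = 1029 kg m⁻³, so the mass of water = 1.758×10^14 m³ × 1029 kg m⁻³ = 1.809×10^17 kg = 1.81×10^5 Gt (and the same mass of ice, by conservation).

≈ 1.81×10^5 Gt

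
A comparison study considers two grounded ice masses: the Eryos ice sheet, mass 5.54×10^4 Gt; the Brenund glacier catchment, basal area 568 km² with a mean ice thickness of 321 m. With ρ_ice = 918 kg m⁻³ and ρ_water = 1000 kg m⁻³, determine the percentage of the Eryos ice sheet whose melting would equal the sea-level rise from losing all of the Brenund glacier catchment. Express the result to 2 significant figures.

Equal sea-level rise means equal mass of meltwater, i.e. equal mass of ice lost.
Ice mass of Brenund: 1.674×10^14 kg; ice mass of Eryos: 5.540×10^16 kg.
Fraction required = 1.674×10^14 / 5.540×10^16 = 3.02×10^-3 → 0.30 %.

≈ 0.30 %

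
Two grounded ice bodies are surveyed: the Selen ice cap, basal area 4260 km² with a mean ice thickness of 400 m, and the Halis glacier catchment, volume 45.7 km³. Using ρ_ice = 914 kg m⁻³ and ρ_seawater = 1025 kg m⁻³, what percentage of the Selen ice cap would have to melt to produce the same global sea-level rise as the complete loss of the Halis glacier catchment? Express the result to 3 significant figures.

Equal sea-level rise means equal mass of meltwater, i.e. equal mass of ice lost.
Ice mass of Halis: 4.177×10^13 kg; ice mass of Selen: 1.557×10^15 kg.
Fraction required = 4.177×10^13 / 1.557×10^15 = 0.0268 → 2.68 %.

≈ 2.68 %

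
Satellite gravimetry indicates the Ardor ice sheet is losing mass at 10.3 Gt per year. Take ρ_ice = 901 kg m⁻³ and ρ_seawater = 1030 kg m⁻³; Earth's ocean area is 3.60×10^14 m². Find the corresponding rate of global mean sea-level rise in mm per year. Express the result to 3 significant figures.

≈ 0.0278 mm/yr

ρ_w = 1030 kg m⁻³. Annual water volume added = 10.3 Gt / ρ_w = 1.030×10^13 kg / 1030 kg m⁻³ = 1.000×10^10 m³.
Δh per year = 1.000×10^10 / 3.60×10^14 = 2.78×10^-5 m = 0.0278 mm.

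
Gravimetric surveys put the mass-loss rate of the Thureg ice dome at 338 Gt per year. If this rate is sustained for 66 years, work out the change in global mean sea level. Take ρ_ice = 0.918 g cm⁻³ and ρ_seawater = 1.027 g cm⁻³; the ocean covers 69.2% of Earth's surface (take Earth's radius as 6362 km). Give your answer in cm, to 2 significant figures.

≈ 6.2 cm

Total mass lost = 338 Gt/yr × 66 yr = 2.231×10^4 Gt = 2.231×10^16 kg.
ρ_w = 1.027 g cm⁻³ = 1027 kg m⁻³, so water volume = 2.231×10^16 / 1027 = 2.172×10^13 m³.
Δh = 2.172×10^13 / 3.52×10^14 = 0.0617 m = 6.2 cm.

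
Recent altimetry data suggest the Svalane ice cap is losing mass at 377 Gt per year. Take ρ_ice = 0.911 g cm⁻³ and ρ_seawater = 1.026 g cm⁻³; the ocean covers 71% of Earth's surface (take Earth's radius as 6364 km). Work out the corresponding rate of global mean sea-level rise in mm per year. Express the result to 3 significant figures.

≈ 1.02 mm/yr

ρ_w = 1.026 g cm⁻³ = 1026 kg m⁻³. Annual water volume added = 377 Gt / ρ_w = 3.770×10^14 kg / 1026 kg m⁻³ = 3.674×10^11 m³.
Δh per year = 3.674×10^11 / 3.61×10^14 = 1.02×10^-3 m = 1.02 mm.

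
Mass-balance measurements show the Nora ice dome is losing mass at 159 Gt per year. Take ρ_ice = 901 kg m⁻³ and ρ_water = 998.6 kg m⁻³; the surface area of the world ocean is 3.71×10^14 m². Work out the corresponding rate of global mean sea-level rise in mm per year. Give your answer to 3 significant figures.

≈ 0.429 mm/yr

ρ_w = 998.6 kg m⁻³. Annual water volume added = 159 Gt / ρ_w = 1.590×10^14 kg / 998.6 kg m⁻³ = 1.592×10^11 m³.
Δh per year = 1.592×10^11 / 3.71×10^14 = 4.29×10^-4 m = 0.429 mm.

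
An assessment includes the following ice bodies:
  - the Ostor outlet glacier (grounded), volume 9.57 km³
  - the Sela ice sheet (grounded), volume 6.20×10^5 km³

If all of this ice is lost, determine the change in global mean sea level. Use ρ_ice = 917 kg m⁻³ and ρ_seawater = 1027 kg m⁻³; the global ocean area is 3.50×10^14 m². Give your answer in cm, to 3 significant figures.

≈ 158 cm

Ostor: 9.57 km³ × (917/1027) = 8.545 km³ of water.
Sela: 6.20×10^5 km³ × (917/1027) = 5.536×10^5 km³ of water.
Total added water ≈ 5.536×10^14 m³ over 3.50×10^14 m² → Δh = 1.58 m = 158 cm.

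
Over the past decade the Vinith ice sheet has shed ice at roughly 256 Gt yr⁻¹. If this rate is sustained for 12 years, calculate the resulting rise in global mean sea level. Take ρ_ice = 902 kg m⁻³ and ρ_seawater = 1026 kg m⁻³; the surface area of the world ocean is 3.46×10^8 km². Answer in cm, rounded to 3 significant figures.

≈ 0.865 cm

Total mass lost = 256 Gt/yr × 12 yr = 3072 Gt = 3.072×10^15 kg.
ρ_w = 1026 kg m⁻³, so water volume = 3.072×10^15 / 1026 = 2.994×10^12 m³.
Δh = 2.994×10^12 / 3.46×10^14 = 8.65×10^-3 m = 0.865 cm.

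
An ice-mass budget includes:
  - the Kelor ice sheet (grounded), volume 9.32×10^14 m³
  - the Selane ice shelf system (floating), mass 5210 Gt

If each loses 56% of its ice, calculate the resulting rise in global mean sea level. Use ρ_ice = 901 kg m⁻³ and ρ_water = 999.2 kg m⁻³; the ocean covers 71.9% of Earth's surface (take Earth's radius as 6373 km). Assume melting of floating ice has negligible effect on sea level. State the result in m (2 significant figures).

≈ 1.3 m

Kelor: 0.56 × 9.32×10^14 m³ × (901/999.2) = 4.706×10^14 m³ of water.
The Selane ice shelf system is floating and already displaces its own weight of water, so its melt adds essentially nothing to sea level.
Total added water ≈ 4.706×10^14 m³ over 3.67×10^14 m² → Δh = 1.28 m.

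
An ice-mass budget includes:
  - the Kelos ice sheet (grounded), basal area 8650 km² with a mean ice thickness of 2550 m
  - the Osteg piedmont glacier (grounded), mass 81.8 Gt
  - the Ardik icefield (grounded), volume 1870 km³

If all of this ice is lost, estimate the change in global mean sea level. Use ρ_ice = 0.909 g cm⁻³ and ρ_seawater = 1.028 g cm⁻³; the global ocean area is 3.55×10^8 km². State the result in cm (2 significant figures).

Kelos: ice volume = 8650 km² × 2550 m = 2.206×10^4 km³; 2.206×10^4 × (909/1028) = 1.950×10^4 km³ of water.
Osteg: 81.8 Gt = 8.180×10^13 kg; dividing by ρ_w = 1.028 g cm⁻³ = 1028 kg m⁻³ gives 7.957×10^10 m³ of water.
Ardik: 1870 km³ × (909/1028) = 1654 km³ of water.
Total added water ≈ 2.124×10^13 m³ over 3.55×10^14 m² → Δh = 0.0598 m = 6.0 cm.

≈ 6.0 cm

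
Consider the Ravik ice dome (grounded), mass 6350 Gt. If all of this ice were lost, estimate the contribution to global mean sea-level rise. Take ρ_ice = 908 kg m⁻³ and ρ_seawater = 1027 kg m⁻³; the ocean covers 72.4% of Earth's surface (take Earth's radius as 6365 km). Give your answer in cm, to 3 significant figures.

≈ 1.68 cm

Ravik: 6350 Gt = 6.350×10^15 kg; dividing by ρ_w = 1027 kg m⁻³ gives 6.183×10^12 m³ of water.
Spread over 3.69×10^14 m² of ocean, Δh = 6.183×10^12 / 3.69×10^14 = 0.0168 m = 1.68 cm.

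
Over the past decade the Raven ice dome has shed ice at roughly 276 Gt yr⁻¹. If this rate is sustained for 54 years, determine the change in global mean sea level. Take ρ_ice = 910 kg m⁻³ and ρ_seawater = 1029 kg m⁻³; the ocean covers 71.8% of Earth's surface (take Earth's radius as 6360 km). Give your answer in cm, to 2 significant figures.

Total mass lost = 276 Gt/yr × 54 yr = 1.490×10^4 Gt = 1.490×10^16 kg.
ρ_w = 1029 kg m⁻³, so water volume = 1.490×10^16 / 1029 = 1.448×10^13 m³.
Δh = 1.448×10^13 / 3.65×10^14 = 0.0397 m = 4.0 cm.

≈ 4.0 cm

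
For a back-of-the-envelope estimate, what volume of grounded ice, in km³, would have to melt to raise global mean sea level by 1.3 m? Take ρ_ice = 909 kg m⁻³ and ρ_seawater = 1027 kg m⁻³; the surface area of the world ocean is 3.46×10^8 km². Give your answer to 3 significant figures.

≈ 5.08×10^5 km³

Required water volume = Δh × A = 1.3 m × 3.46×10^14 m² = 4.498×10^14 m³ = 4.498×10^5 km³.
Ice volume = water volume × ρ_w/ρ_ice = 4.498×10^5 × 1027/909 = 5.08×10^5 km³.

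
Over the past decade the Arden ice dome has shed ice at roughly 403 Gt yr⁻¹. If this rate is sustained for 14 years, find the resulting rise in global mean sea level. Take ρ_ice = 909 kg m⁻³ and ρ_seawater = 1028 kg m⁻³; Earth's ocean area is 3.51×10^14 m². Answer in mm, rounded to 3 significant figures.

Total mass lost = 403 Gt/yr × 14 yr = 5642 Gt = 5.642×10^15 kg.
ρ_w = 1028 kg m⁻³, so water volume = 5.642×10^15 / 1028 = 5.488×10^12 m³.
Δh = 5.488×10^12 / 3.51×10^14 = 0.0156 m = 15.6 mm.

≈ 15.6 mm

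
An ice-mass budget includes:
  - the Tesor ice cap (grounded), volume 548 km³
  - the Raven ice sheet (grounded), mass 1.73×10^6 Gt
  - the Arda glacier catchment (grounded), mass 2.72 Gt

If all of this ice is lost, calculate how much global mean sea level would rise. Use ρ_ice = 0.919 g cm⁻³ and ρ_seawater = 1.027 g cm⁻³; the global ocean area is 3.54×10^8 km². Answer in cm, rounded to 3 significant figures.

≈ 476 cm

Tesor: 548 km³ × (919/1027) = 490.4 km³ of water.
Raven: 1.73×10^6 Gt = 1.730×10^18 kg; dividing by ρ_w = 1.027 g cm⁻³ = 1027 kg m⁻³ gives 1.685×10^15 m³ of water.
Arda: 2.72 Gt = 2.720×10^12 kg; dividing by ρ_w = 1027 kg m⁻³ gives 2.648×10^9 m³ of water.
Total added water ≈ 1.685×10^15 m³ over 3.54×10^14 m² → Δh = 4.76 m = 476 cm.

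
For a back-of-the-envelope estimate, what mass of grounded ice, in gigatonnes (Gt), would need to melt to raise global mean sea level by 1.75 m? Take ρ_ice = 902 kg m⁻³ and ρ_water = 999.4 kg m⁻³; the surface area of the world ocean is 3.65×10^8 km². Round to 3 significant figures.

≈ 6.38×10^5 Gt

Required water volume = Δh × A = 1.75 m × 3.65×10^14 m² = 6.388×10^14 m³.
ρ_w = 999.4 kg m⁻³, so the mass of water = 6.388×10^14 m³ × 999.4 kg m⁻³ = 6.384×10^17 kg = 6.38×10^5 Gt (and the same mass of ice, by conservation).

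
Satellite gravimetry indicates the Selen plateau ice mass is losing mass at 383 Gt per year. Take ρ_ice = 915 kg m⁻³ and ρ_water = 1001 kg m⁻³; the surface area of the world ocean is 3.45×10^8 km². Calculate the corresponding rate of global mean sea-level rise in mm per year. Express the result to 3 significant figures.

≈ 1.11 mm/yr

ρ_w = 1001 kg m⁻³. Annual water volume added = 383 Gt / ρ_w = 3.830×10^14 kg / 1001 kg m⁻³ = 3.826×10^11 m³.
Δh per year = 3.826×10^11 / 3.45×10^14 = 1.11×10^-3 m = 1.11 mm.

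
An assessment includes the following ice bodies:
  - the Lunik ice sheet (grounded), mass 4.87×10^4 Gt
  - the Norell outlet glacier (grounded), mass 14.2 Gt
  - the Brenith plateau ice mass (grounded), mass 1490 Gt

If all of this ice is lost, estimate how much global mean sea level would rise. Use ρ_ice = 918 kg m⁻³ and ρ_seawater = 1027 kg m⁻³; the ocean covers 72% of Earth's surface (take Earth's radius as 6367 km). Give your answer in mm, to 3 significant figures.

≈ 133 mm

Lunik: 4.87×10^4 Gt = 4.870×10^16 kg; dividing by ρ_w = 1027 kg m⁻³ gives 4.742×10^13 m³ of water.
Norell: 14.2 Gt = 1.420×10^13 kg; dividing by ρ_w = 1027 kg m⁻³ gives 1.383×10^10 m³ of water.
Brenith: 1490 Gt = 1.490×10^15 kg; dividing by ρ_w = 1027 kg m⁻³ gives 1.451×10^12 m³ of water.
Total added water ≈ 4.888×10^13 m³ over 3.67×10^14 m² → Δh = 0.133 m = 133 mm.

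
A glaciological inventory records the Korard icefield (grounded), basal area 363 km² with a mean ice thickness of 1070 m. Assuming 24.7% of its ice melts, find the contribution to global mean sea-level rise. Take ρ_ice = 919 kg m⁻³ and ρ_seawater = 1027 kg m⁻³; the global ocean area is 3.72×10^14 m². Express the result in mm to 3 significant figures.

Korard: ice volume = 363 km² × 1070 m = 388.4 km³; 0.247 × 388.4 × (919/1027) = 85.85 km³ of water.
Spread over 3.72×10^14 m² of ocean, Δh = 8.585×10^10 / 3.72×10^14 = 2.31×10^-4 m = 0.231 mm.

≈ 0.231 mm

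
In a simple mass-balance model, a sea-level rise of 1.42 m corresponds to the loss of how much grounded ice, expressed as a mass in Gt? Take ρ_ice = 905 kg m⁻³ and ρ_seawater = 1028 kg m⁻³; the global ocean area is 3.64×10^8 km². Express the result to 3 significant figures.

≈ 5.31×10^5 Gt

Required water volume = Δh × A = 1.42 m × 3.64×10^14 m² = 5.169×10^14 m³.
ρ_w = 1028 kg m⁻³, so the mass of water = 5.169×10^14 m³ × 1028 kg m⁻³ = 5.314×10^17 kg = 5.31×10^5 Gt (and the same mass of ice, by conservation).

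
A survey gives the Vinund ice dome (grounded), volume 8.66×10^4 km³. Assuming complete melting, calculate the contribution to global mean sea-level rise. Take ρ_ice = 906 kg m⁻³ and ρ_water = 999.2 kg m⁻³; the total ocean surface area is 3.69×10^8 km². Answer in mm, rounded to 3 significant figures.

Vinund: 8.66×10^4 km³ × (906/999.2) = 7.852×10^4 km³ of water.
Spread over 3.69×10^14 m² of ocean, Δh = 7.852×10^13 / 3.69×10^14 = 0.213 m = 213 mm.

≈ 213 mm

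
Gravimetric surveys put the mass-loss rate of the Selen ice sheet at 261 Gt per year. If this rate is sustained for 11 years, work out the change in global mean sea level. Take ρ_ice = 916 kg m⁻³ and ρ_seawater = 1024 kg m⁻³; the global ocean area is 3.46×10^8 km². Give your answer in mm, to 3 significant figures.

Total mass lost = 261 Gt/yr × 11 yr = 2871 Gt = 2.871×10^15 kg.
ρ_w = 1024 kg m⁻³, so water volume = 2.871×10^15 / 1024 = 2.804×10^12 m³.
Δh = 2.804×10^12 / 3.46×10^14 = 8.10×10^-3 m = 8.10 mm.

≈ 8.10 mm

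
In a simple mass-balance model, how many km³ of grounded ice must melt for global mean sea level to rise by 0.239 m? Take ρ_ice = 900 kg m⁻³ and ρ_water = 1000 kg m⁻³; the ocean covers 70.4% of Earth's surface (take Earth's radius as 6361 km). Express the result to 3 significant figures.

≈ 9.51×10^4 km³

Required water volume = Δh × A = 0.239 m × 3.58×10^14 m² = 8.555×10^13 m³ = 8.555×10^4 km³.
Ice volume = water volume × ρ_w/ρ_ice = 8.555×10^4 × 1000/900 = 9.51×10^4 km³.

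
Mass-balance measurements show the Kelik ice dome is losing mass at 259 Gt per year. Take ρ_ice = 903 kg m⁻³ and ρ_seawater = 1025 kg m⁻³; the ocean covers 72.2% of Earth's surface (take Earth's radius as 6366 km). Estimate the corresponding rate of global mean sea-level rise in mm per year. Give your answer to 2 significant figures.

ρ_w = 1025 kg m⁻³. Annual water volume added = 259 Gt / ρ_w = 2.590×10^14 kg / 1025 kg m⁻³ = 2.527×10^11 m³.
Δh per year = 2.527×10^11 / 3.68×10^14 = 6.87×10^-4 m = 0.69 mm.

≈ 0.69 mm/yr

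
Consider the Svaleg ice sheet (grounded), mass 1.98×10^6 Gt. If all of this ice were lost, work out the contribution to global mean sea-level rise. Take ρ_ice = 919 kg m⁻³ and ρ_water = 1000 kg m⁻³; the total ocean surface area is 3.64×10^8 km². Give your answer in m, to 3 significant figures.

≈ 5.44 m

Svaleg: 1.98×10^6 Gt = 1.980×10^18 kg; dividing by ρ_w = 1000 kg m⁻³ gives 1.980×10^15 m³ of water.
Spread over 3.64×10^14 m² of ocean, Δh = 1.980×10^15 / 3.64×10^14 = 5.44 m.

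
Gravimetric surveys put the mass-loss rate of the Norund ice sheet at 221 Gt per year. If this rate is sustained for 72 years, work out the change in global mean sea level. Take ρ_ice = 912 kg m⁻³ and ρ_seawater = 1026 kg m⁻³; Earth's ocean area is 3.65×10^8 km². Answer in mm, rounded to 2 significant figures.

Total mass lost = 221 Gt/yr × 72 yr = 1.591×10^4 Gt = 1.591×10^16 kg.
ρ_w = 1026 kg m⁻³, so water volume = 1.591×10^16 / 1026 = 1.551×10^13 m³.
Δh = 1.551×10^13 / 3.65×10^14 = 0.0425 m = 42 mm.

≈ 42 mm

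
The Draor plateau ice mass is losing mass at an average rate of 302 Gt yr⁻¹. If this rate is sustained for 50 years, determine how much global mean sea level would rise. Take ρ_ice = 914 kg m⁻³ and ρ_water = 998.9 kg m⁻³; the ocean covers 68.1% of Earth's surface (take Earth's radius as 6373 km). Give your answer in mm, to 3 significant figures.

≈ 43.5 mm

Total mass lost = 302 Gt/yr × 50 yr = 1.510×10^4 Gt = 1.510×10^16 kg.
ρ_w = 998.9 kg m⁻³, so water volume = 1.510×10^16 / 998.9 = 1.512×10^13 m³.
Δh = 1.512×10^13 / 3.48×10^14 = 0.0435 m = 43.5 mm.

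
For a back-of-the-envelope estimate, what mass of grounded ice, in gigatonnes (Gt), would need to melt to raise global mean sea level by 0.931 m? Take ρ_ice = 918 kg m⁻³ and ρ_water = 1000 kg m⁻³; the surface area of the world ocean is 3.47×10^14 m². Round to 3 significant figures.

Required water volume = Δh × A = 0.931 m × 3.47×10^14 m² = 3.231×10^14 m³.
ρ_w = 1000 kg m⁻³, so the mass of water = 3.231×10^14 m³ × 1000 kg m⁻³ = 3.231×10^17 kg = 3.23×10^5 Gt (and the same mass of ice, by conservation).

≈ 3.23×10^5 Gt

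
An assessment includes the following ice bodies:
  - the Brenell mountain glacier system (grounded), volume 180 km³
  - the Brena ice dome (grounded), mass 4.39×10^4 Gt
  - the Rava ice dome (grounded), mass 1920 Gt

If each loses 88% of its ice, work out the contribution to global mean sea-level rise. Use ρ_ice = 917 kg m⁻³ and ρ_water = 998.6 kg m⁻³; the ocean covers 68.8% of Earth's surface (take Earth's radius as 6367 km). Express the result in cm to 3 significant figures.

≈ 11.6 cm

Brenell: 0.88 × 180 km³ × (917/998.6) = 145.5 km³ of water.
Brena: 0.88 × 4.39×10^4 Gt = 3.863×10^16 kg; dividing by ρ_w = 998.6 kg m⁻³ gives 3.869×10^13 m³ of water.
Rava: 0.88 × 1920 Gt = 1.690×10^15 kg; dividing by ρ_w = 998.6 kg m⁻³ gives 1.692×10^12 m³ of water.
Total added water ≈ 4.052×10^13 m³ over 3.50×10^14 m² → Δh = 0.116 m = 11.6 cm.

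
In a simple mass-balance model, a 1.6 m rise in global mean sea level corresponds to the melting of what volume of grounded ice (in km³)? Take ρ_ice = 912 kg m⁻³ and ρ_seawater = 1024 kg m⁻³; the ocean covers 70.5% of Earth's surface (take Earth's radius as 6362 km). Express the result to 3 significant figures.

≈ 6.44×10^5 km³

Required water volume = Δh × A = 1.6 m × 3.59×10^14 m² = 5.737×10^14 m³ = 5.737×10^5 km³.
Ice volume = water volume × ρ_w/ρ_ice = 5.737×10^5 × 1024/912 = 6.44×10^5 km³.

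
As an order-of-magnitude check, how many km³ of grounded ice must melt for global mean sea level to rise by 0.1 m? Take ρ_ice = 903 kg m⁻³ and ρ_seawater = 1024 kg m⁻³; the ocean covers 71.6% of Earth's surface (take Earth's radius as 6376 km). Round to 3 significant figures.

Required water volume = Δh × A = 0.1 m × 3.66×10^14 m² = 3.658×10^13 m³ = 3.658×10^4 km³.
Ice volume = water volume × ρ_w/ρ_ice = 3.658×10^4 × 1024/903 = 4.15×10^4 km³.

≈ 4.15×10^4 km³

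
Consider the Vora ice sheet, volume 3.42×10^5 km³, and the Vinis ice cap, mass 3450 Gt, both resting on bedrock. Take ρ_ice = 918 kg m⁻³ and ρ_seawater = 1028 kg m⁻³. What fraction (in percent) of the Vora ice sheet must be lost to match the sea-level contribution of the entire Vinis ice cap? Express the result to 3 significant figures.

Equal sea-level rise means equal mass of meltwater, i.e. equal mass of ice lost.
Ice mass of Vinis: 3.450×10^15 kg; ice mass of Vora: 3.140×10^17 kg.
Fraction required = 3.450×10^15 / 3.140×10^17 = 0.0110 → 1.10 %.

≈ 1.10 %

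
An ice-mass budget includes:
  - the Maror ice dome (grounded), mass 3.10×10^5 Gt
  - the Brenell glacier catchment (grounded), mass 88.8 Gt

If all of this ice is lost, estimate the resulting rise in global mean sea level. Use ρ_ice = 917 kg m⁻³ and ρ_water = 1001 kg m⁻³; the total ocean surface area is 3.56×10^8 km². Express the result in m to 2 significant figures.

≈ 0.87 m

Maror: 3.10×10^5 Gt = 3.100×10^17 kg; dividing by ρ_w = 1001 kg m⁻³ gives 3.097×10^14 m³ of water.
Brenell: 88.8 Gt = 8.880×10^13 kg; dividing by ρ_w = 1001 kg m⁻³ gives 8.871×10^10 m³ of water.
Total added water ≈ 3.098×10^14 m³ over 3.56×10^14 m² → Δh = 0.870 m.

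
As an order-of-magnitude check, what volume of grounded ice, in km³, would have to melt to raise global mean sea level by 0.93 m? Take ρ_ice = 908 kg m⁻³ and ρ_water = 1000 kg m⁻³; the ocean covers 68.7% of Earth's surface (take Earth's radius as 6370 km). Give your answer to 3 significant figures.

Required water volume = Δh × A = 0.93 m × 3.50×10^14 m² = 3.258×10^14 m³ = 3.258×10^5 km³.
Ice volume = water volume × ρ_w/ρ_ice = 3.258×10^5 × 1000/908 = 3.59×10^5 km³.

≈ 3.59×10^5 km³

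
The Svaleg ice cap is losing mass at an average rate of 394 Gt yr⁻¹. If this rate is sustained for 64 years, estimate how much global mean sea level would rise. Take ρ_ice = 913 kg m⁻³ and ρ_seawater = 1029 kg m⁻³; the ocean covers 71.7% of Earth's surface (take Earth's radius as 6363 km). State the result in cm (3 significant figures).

≈ 6.72 cm

Total mass lost = 394 Gt/yr × 64 yr = 2.522×10^4 Gt = 2.522×10^16 kg.
ρ_w = 1029 kg m⁻³, so water volume = 2.522×10^16 / 1029 = 2.451×10^13 m³.
Δh = 2.451×10^13 / 3.65×10^14 = 0.0672 m = 6.72 cm.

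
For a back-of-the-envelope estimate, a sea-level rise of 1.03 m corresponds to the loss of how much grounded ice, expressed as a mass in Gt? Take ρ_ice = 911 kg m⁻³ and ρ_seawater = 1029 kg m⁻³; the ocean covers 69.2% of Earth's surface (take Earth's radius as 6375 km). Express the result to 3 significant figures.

≈ 3.75×10^5 Gt

Required water volume = Δh × A = 1.03 m × 3.53×10^14 m² = 3.640×10^14 m³.
ρ_w = 1029 kg m⁻³, so the mass of water = 3.640×10^14 m³ × 1029 kg m⁻³ = 3.746×10^17 kg = 3.75×10^5 Gt (and the same mass of ice, by conservation).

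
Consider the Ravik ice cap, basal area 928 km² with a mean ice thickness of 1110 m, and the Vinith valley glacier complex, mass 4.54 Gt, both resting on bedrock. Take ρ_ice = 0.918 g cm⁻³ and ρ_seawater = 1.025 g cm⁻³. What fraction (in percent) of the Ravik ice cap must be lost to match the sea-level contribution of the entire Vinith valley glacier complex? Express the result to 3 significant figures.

≈ 0.480 %

Equal sea-level rise means equal mass of meltwater, i.e. equal mass of ice lost.
Ice mass of Vinith: 4.540×10^12 kg; ice mass of Ravik: 9.456×10^14 kg.
Fraction required = 4.540×10^12 / 9.456×10^14 = 4.80×10^-3 → 0.480 %.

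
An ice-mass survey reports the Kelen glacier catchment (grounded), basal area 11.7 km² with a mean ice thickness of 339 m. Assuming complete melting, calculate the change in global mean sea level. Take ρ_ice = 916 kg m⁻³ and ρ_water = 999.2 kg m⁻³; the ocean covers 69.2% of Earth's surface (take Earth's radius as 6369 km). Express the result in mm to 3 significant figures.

≈ 0.0103 mm

Kelen: ice volume = 11.7 km² × 339 m = 3.966 km³; 3.966 × (916/999.2) = 3.636 km³ of water.
Spread over 3.53×10^14 m² of ocean, Δh = 3.636×10^9 / 3.53×10^14 = 1.03×10^-5 m = 0.0103 mm.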